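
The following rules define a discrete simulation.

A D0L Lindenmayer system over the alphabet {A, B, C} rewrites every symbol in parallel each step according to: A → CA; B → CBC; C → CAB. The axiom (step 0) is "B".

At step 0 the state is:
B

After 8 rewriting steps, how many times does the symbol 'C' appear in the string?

0) B
1) CBC
2) CABCBCCAB
3) CABCACBCCABCBCCABCABCACBC
4) CABCACBCCABCACABCBCCABCABCACBCCABCBCCABCABCACBCCABCACBCCABCACABCBCCAB
5) CABCACBCCABCACABCBCCABCABCACBCCABCACABCACBCCABCBCCABCABCAC…BCACBCCABCACABCBCCABCABCACBCCABCACABCACBCCABCBCCABCABCACBC  (len 189)
6) CABCACBCCABCACABCBCCABCABCACBCCABCACABCACBCCABCBCCABCABCAC…CACABCBCCABCABCACBCCABCBCCABCABCACBCCABCACBCCABCACABCBCCAB  (len 517)
7) CABCACBCCABCACABCBCCABCABCACBCCABCACABCACBCCABCBCCABCABCAC…BCACBCCABCACABCBCCABCABCACBCCABCACABCACBCCABCBCCABCABCACBC  (len 1413)
8) CABCACBCCABCACABCBCCABCABCACBCCABCACABCACBCCABCBCCABCABCAC…CACABCBCCABCABCACBCCABCBCCABCABCACBCCABCACBCCABCACABCBCCAB  (len 3861)

1792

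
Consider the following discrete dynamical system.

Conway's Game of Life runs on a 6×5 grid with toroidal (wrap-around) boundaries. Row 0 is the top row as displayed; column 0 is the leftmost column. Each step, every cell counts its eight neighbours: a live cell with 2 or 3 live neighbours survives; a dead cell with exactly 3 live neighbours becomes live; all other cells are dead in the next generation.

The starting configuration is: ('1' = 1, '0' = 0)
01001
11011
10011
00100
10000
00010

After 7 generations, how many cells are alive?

0) 01001
11011
10011
00100
10000
00010
1) 01000
01000
00000
11010
00000
10001
2) 01000
00000
11100
00000
01000
10000
3) 00000
10100
01000
10100
00000
11000
4) 10000
01000
10100
01000
10000
00000
5) 00000
11000
10100
11000
00000
00000
6) 00000
11000
00101
11000
00000
00000
7) 00000
11000
00101
11000
00000
00000

6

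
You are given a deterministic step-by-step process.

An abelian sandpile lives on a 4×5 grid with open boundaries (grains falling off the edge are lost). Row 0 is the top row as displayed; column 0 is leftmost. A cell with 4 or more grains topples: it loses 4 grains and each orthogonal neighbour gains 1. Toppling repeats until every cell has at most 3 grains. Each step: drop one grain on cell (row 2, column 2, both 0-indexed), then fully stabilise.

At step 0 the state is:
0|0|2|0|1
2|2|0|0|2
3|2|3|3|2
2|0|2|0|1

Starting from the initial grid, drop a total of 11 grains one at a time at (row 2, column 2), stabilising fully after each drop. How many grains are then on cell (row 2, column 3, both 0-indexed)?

gen 0: 0|0|2|0|1
2|2|0|0|2
3|2|3|3|2
2|0|2|0|1
gen 1: 0|0|2|0|1
2|2|1|1|2
3|3|1|0|3
2|0|3|1|1
gen 2: 0|0|2|0|1
2|2|1|1|2
3|3|2|0|3
2|0|3|1|1
gen 3: 0|0|2|0|1
2|2|1|1|2
3|3|3|0|3
2|0|3|1|1
gen 4: 0|0|2|0|1
3|3|2|1|2
0|1|2|1|3
3|2|0|2|1
gen 5: 0|0|2|0|1
3|3|2|1|2
0|1|3|1|3
3|2|0|2|1
gen 6: 0|0|2|0|1
3|3|3|1|2
0|2|0|2|3
3|2|1|2|1
gen 7: 0|0|2|0|1
3|3|3|1|2
0|2|1|2|3
3|2|1|2|1
gen 8: 0|0|2|0|1
3|3|3|1|2
0|2|2|2|3
3|2|1|2|1
gen 9: 0|0|2|0|1
3|3|3|1|2
0|2|3|2|3
3|2|1|2|1
gen 10: 1|1|3|0|1
0|2|1|2|2
2|0|2|3|3
3|3|2|2|1
gen 11: 1|1|3|0|1
0|2|1|2|2
2|0|3|3|3
3|3|2|2|1

3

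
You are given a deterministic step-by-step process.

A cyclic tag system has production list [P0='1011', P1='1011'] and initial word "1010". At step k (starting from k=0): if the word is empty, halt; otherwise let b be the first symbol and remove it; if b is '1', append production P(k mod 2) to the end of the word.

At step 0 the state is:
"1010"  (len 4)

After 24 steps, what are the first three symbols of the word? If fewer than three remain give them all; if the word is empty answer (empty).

k=0  "1010"  (len 4)
k=1  "0101011"  (len 7)
k=2  "101011"  (len 6)
k=3  "010111011"  (len 9)
k=4  "10111011"  (len 8)
k=5  "01110111011"  (len 11)
k=6  "1110111011"  (len 10)
k=7  "1101110111011"  (len 13)
k=8  "1011101110111011"  (len 16)
k=9  "0111011101110111011"  (len 19)
k=10  "111011101110111011"  (len 18)
k=11  "110111011101110111011"  (len 21)
k=12  "101110111011101110111011"  (len 24)
k=13  "011101110111011101110111011"  (len 27)
k=14  "11101110111011101110111011"  (len 26)
k=15  "11011101110111011101110111011"  (len 29)
k=16  "10111011101110111011101110111011"  (len 32)
k=17  "01110111011101110111011101110111011"  (len 35)
k=18  "1110111011101110111011101110111011"  (len 34)
k=19  "1101110111011101110111011101110111011"  (len 37)
k=20  "1011101110111011101110111011101110111011"  (len 40)
k=21  "0111011101110111011101110111011101110111011"  (len 43)
k=22  "111011101110111011101110111011101110111011"  (len 42)
k=23  "110111011101110111011101110111011101110111011"  (len 45)
k=24  "101110111011101110111011101110111011101110111011"  (len 48)

101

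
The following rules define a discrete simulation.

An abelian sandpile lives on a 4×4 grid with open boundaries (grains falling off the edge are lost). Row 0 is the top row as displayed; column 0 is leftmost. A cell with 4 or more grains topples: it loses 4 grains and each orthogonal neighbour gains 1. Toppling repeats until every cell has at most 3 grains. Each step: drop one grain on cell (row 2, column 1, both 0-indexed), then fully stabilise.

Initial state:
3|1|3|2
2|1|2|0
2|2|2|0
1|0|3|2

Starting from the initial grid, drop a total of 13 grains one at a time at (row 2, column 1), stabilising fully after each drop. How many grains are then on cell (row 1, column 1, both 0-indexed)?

[0] 3|1|3|2
2|1|2|0
2|2|2|0
1|0|3|2
[1] 3|1|3|2
2|1|2|0
2|3|2|0
1|0|3|2
[2] 3|1|3|2
2|2|2|0
3|0|3|0
1|1|3|2
[3] 3|1|3|2
2|2|2|0
3|1|3|0
1|1|3|2
[4] 3|1|3|2
2|2|2|0
3|2|3|0
1|1|3|2
[5] 3|1|3|2
2|2|2|0
3|3|3|0
1|1|3|2
[6] 3|1|3|2
3|3|3|0
0|2|1|1
2|3|0|3
[7] 3|1|3|2
3|3|3|0
0|3|1|1
2|3|0|3
[8] 1|0|1|3
1|3|1|1
2|2|3|1
3|0|1|3
[9] 1|0|1|3
1|3|1|1
2|3|3|1
3|0|1|3
[10] 1|1|1|3
2|0|3|1
3|2|0|2
3|1|2|3
[11] 1|1|1|3
2|0|3|1
3|3|0|2
3|1|2|3
[12] 1|1|1|3
3|1|3|1
1|1|1|2
0|3|2|3
[13] 1|1|1|3
3|1|3|1
1|2|1|2
0|3|2|3

1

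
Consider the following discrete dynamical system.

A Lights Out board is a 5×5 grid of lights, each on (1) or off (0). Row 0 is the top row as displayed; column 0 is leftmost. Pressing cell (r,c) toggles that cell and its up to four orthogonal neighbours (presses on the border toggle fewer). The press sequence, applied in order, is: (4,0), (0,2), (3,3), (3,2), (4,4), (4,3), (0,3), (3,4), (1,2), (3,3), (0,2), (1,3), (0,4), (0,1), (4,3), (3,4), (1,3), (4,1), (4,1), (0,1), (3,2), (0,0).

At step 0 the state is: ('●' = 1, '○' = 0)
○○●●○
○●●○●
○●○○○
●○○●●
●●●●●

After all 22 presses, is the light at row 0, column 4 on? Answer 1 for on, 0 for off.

0

t=0: ○○●●○
○●●○●
○●○○○
●○○●●
●●●●●
t=1: ○○●●○
○●●○●
○●○○○
○○○●●
○○●●●
t=2: ○●○○○
○●○○●
○●○○○
○○○●●
○○●●●
t=3: ○●○○○
○●○○●
○●○●○
○○●○○
○○●○●
t=4: ○●○○○
○●○○●
○●●●○
○●○●○
○○○○●
t=5: ○●○○○
○●○○●
○●●●○
○●○●●
○○○●○
t=6: ○●○○○
○●○○●
○●●●○
○●○○●
○○●○●
t=7: ○●●●●
○●○●●
○●●●○
○●○○●
○○●○●
t=8: ○●●●●
○●○●●
○●●●●
○●○●○
○○●○○
t=9: ○●○●●
○○●○●
○●○●●
○●○●○
○○●○○
t=10: ○●○●●
○○●○●
○●○○●
○●●○●
○○●●○
t=11: ○○●○●
○○○○●
○●○○●
○●●○●
○○●●○
t=12: ○○●●●
○○●●○
○●○●●
○●●○●
○○●●○
t=13: ○○●○○
○○●●●
○●○●●
○●●○●
○○●●○
t=14: ●●○○○
○●●●●
○●○●●
○●●○●
○○●●○
t=15: ●●○○○
○●●●●
○●○●●
○●●●●
○○○○●
t=16: ●●○○○
○●●●●
○●○●○
○●●○○
○○○○○
t=17: ●●○●○
○●○○○
○●○○○
○●●○○
○○○○○
t=18: ●●○●○
○●○○○
○●○○○
○○●○○
●●●○○
t=19: ●●○●○
○●○○○
○●○○○
○●●○○
○○○○○
t=20: ○○●●○
○○○○○
○●○○○
○●●○○
○○○○○
t=21: ○○●●○
○○○○○
○●●○○
○○○●○
○○●○○
t=22: ●●●●○
●○○○○
○●●○○
○○○●○
○○●○○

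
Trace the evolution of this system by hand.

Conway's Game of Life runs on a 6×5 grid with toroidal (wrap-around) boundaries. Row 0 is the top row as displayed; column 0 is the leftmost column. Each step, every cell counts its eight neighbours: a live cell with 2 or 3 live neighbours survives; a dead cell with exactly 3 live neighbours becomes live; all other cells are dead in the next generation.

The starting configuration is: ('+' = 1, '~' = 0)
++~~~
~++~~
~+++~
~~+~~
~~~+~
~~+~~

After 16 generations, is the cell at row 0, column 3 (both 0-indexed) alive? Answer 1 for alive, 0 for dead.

0) ++~~~
~++~~
~+++~
~~+~~
~~~+~
~~+~~
1) +~~~~
~~~+~
~~~+~
~+~~~
~~++~
~++~~
2) ~++~~
~~~~+
~~+~~
~~~+~
~~~+~
~+++~
3) ++~~~
~+++~
~~~+~
~~++~
~~~++
~+~+~
4) +~~++
++~++
~+~~+
~~+~~
~~~~+
~+~+~
5) ~~~~~
~+~~~
~+~~+
+~~+~
~~++~
~~++~
6) ~~+~~
+~~~~
~++~+
++~+~
~+~~~
~~++~
7) ~+++~
+~++~
~~+++
~~~++
++~++
~+++~
8) +~~~~
+~~~~
++~~~
~+~~~
~+~~~
~~~~~
9) ~~~~~
+~~~+
++~~~
~++~~
~~~~~
~~~~~
10) ~~~~~
++~~+
~~+~+
+++~~
~~~~~
~~~~~
11) +~~~~
++~++
~~+~+
++++~
~+~~~
~~~~~
12) ++~~~
~+++~
~~~~~
+~~++
++~~~
~~~~~
13) ++~~~
+++~~
++~~~
++~~+
++~~~
~~~~~
14) +~+~~
~~+~+
~~~~~
~~+~+
~+~~+
~~~~~
15) ~+~+~
~+~+~
~~~~~
+~~+~
+~~+~
++~~~
16) ~+~~+
~~~~~
~~+~+
~~~~~
+~+~~
++~~~

0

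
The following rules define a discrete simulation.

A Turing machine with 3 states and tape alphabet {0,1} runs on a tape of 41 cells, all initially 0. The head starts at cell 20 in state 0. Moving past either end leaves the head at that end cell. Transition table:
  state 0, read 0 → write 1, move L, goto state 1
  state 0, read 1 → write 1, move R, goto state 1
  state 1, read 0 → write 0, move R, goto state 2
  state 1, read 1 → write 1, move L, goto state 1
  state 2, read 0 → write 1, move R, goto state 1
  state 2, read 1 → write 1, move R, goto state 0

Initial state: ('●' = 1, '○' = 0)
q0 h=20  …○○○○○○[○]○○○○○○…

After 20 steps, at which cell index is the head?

step 0: q0 h=20  …○○○○○○[○]○○○○○○…
step 1: q1 h=19  …○○○○○○[○]●○○○○○…
step 2: q2 h=20  …○○○○○○[●]○○○○○○…
step 3: q0 h=21  …○○○○○●[○]○○○○○○…
step 4: q1 h=20  …○○○○○○[●]●○○○○○…
step 5: q1 h=19  …○○○○○○[○]●●○○○○…
step 6: q2 h=20  …○○○○○○[●]●○○○○○…
step 7: q0 h=21  …○○○○○●[●]○○○○○○…
step 8: q1 h=22  …○○○○●●[○]○○○○○○…
step 9: q2 h=23  …○○○●●○[○]○○○○○○…
step 10: q1 h=24  …○○●●○●[○]○○○○○○…
step 11: q2 h=25  …○●●○●○[○]○○○○○○…
step 12: q1 h=26  …●●○●○●[○]○○○○○○…
step 13: q2 h=27  …●○●○●○[○]○○○○○○…
step 14: q1 h=28  …○●○●○●[○]○○○○○○…
step 15: q2 h=29  …●○●○●○[○]○○○○○○…
step 16: q1 h=30  …○●○●○●[○]○○○○○○…
step 17: q2 h=31  …●○●○●○[○]○○○○○○…
step 18: q1 h=32  …○●○●○●[○]○○○○○○…
step 19: q2 h=33  …●○●○●○[○]○○○○○○…
step 20: q1 h=34  …○●○●○●[○]○○○○○○|

34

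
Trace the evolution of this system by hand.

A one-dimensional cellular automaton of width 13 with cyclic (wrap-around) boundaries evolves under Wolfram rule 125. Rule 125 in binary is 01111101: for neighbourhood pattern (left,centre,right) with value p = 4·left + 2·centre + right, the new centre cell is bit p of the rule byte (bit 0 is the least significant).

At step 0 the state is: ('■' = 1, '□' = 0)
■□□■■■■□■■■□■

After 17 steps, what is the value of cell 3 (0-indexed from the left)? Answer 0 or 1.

1

k=0  ■□□■■■■□■■■□■
k=1  ■■□■□□■■■□■■■
k=2  □■■■■□■□■■■□□
k=3  □■□□■■■■■□■■■
k=4  ■■■□■□□□■■■□■
k=5  □□■■■■■□■□■■■
k=6  ■□■□□□■■■■■□■
k=7  ■■■■■□■□□□■■■
k=8  □□□□■■■■■□■□□
k=9  ■■■□■□□□■■■■■
k=10  □□■■■■■□■□□□□
k=11  ■□■□□□■■■■■■■
k=12  ■■■■■□■□□□□□□
k=13  ■□□□■■■■■■■■□
k=14  ■■■□■□□□□□□■■
k=15  □□■■■■■■■■□■□
k=16  ■□■□□□□□□■■■■
k=17  ■■■■■■■■□■□□□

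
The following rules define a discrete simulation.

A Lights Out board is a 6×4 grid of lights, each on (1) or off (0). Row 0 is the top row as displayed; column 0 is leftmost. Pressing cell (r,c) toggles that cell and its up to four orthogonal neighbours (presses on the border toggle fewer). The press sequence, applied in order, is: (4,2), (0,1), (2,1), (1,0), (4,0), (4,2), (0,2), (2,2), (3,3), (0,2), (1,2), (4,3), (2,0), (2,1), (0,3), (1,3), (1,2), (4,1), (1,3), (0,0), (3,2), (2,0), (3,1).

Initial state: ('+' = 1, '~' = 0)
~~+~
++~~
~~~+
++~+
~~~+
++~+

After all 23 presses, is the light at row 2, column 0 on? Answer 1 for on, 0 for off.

k=0  ~~+~
++~~
~~~+
++~+
~~~+
++~+
k=1  ~~+~
++~~
~~~+
++++
~++~
++++
k=2  ++~~
+~~~
~~~+
++++
~++~
++++
k=3  ++~~
++~~
++++
+~++
~++~
++++
k=4  ~+~~
~~~~
~+++
+~++
~++~
++++
k=5  ~+~~
~~~~
~+++
~~++
+~+~
~+++
k=6  ~+~~
~~~~
~+++
~~~+
++~+
~+~+
k=7  ~~++
~~+~
~+++
~~~+
++~+
~+~+
k=8  ~~++
~~~~
~~~~
~~++
++~+
~+~+
k=9  ~~++
~~~~
~~~+
~~~~
++~~
~+~+
k=10  ~+~~
~~+~
~~~+
~~~~
++~~
~+~+
k=11  ~++~
~+~+
~~++
~~~~
++~~
~+~+
k=12  ~++~
~+~+
~~++
~~~+
++++
~+~~
k=13  ~++~
++~+
++++
+~~+
++++
~+~~
k=14  ~++~
+~~+
~~~+
++~+
++++
~+~~
k=15  ~+~+
+~~~
~~~+
++~+
++++
~+~~
k=16  ~+~~
+~++
~~~~
++~+
++++
~+~~
k=17  ~++~
++~~
~~+~
++~+
++++
~+~~
k=18  ~++~
++~~
~~+~
+~~+
~~~+
~~~~
k=19  ~+++
++++
~~++
+~~+
~~~+
~~~~
k=20  +~++
~+++
~~++
+~~+
~~~+
~~~~
k=21  +~++
~+++
~~~+
+++~
~~++
~~~~
k=22  +~++
++++
++~+
~++~
~~++
~~~~
k=23  +~++
++++
+~~+
+~~~
~+++
~~~~

1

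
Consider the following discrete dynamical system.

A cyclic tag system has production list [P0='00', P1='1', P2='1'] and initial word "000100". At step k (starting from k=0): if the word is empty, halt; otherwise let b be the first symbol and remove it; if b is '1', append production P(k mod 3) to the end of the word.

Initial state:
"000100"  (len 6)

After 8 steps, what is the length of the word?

step 0: "000100"  (len 6)
step 1: "00100"  (len 5)
step 2: "0100"  (len 4)
step 3: "100"  (len 3)
step 4: "0000"  (len 4)
step 5: "000"  (len 3)
step 6: "00"  (len 2)
step 7: "0"  (len 1)
step 8: (halted — word empty)

0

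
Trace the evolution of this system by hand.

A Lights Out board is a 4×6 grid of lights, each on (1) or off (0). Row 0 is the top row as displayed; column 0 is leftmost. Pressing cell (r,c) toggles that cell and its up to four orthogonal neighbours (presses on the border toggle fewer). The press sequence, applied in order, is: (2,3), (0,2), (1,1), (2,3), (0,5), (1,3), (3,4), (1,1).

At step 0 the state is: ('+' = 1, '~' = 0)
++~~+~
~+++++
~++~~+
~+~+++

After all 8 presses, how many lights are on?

[0] ++~~+~
~+++++
~++~~+
~+~+++
[1] ++~~+~
~++~++
~+~+++
~+~~++
[2] +~+++~
~+~~++
~+~+++
~+~~++
[3] +++++~
+~+~++
~~~+++
~+~~++
[4] +++++~
+~++++
~~+~~+
~+~+++
[5] ++++~+
+~+++~
~~+~~+
~+~+++
[6] +++~~+
+~~~~~
~~++~+
~+~+++
[7] +++~~+
+~~~~~
~~++++
~+~~~~
[8] +~+~~+
~++~~~
~+++++
~+~~~~

11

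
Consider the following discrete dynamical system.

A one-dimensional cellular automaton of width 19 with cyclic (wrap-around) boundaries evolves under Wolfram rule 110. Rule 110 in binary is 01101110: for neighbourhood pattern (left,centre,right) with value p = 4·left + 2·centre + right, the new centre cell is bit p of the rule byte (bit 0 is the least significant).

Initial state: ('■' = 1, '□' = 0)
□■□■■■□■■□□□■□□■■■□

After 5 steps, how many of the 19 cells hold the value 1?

5

gen 0: □■□■■■□■■□□□■□□■■■□
gen 1: ■■■■□■■■■□□■■□■■□■□
gen 2: ■□□■■■□□■□■■■■■■■■■
gen 3: ■□■■□■□■■■■□□□□□□□□
gen 4: ■■■■■■■■□□■□□□□□□□■
gen 5: □□□□□□□■□■■□□□□□□■■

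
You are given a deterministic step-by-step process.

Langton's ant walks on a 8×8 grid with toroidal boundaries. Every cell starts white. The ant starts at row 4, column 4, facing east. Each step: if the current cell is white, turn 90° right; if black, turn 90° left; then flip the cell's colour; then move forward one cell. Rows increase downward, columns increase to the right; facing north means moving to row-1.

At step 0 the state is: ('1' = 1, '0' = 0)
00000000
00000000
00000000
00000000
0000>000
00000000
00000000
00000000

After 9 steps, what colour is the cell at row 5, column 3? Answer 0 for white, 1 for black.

1

0) 00000000
00000000
00000000
00000000
0000>000
00000000
00000000
00000000
1) 00000000
00000000
00000000
00000000
00001000
0000v000
00000000
00000000
2) 00000000
00000000
00000000
00000000
00001000
000<1000
00000000
00000000
3) 00000000
00000000
00000000
00000000
000^1000
00011000
00000000
00000000
4) 00000000
00000000
00000000
00000000
0001>000
00011000
00000000
00000000
5) 00000000
00000000
00000000
0000^000
00010000
00011000
00000000
00000000
6) 00000000
00000000
00000000
00001>00
00010000
00011000
00000000
00000000
7) 00000000
00000000
00000000
00001100
00010v00
00011000
00000000
00000000
8) 00000000
00000000
00000000
00001100
0001<100
00011000
00000000
00000000
9) 00000000
00000000
00000000
0000^100
00011100
00011000
00000000
00000000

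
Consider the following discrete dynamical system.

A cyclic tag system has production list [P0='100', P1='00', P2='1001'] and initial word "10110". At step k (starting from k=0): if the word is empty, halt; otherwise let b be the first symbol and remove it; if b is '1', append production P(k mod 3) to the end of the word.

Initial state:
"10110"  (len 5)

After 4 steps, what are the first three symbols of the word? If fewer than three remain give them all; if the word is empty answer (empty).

010

step 0: "10110"  (len 5)
step 1: "0110100"  (len 7)
step 2: "110100"  (len 6)
step 3: "101001001"  (len 9)
step 4: "01001001100"  (len 11)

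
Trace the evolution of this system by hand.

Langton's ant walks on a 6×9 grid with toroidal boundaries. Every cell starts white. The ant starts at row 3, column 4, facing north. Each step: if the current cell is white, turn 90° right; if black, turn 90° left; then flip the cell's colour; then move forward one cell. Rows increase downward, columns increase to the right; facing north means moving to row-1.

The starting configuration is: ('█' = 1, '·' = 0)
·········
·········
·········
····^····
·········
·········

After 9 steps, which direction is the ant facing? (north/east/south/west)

west

0) ·········
·········
·········
····^····
·········
·········
1) ·········
·········
·········
····█>···
·········
·········
2) ·········
·········
·········
····██···
·····v···
·········
3) ·········
·········
·········
····██···
····<█···
·········
4) ·········
·········
·········
····^█···
····██···
·········
5) ·········
·········
·········
···<·█···
····██···
·········
6) ·········
·········
···^·····
···█·█···
····██···
·········
7) ·········
·········
···█>····
···█·█···
····██···
·········
8) ·········
·········
···██····
···█v█···
····██···
·········
9) ·········
·········
···██····
···<██···
····██···
·········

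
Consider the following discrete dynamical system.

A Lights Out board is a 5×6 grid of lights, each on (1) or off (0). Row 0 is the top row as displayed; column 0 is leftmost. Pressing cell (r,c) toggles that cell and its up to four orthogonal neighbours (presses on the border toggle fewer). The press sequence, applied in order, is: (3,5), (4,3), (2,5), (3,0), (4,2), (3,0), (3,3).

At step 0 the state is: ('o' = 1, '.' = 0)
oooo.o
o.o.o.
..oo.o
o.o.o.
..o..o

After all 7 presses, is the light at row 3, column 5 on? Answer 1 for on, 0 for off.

0

[0] oooo.o
o.o.o.
..oo.o
o.o.o.
..o..o
[1] oooo.o
o.o.o.
..oo..
o.o..o
..o...
[2] oooo.o
o.o.o.
..oo..
o.oo.o
...oo.
[3] oooo.o
o.o.oo
..oooo
o.oo..
...oo.
[4] oooo.o
o.o.oo
o.oooo
.ooo..
o..oo.
[5] oooo.o
o.o.oo
o.oooo
.o.o..
ooo.o.
[6] oooo.o
o.o.oo
..oooo
o..o..
.oo.o.
[7] oooo.o
o.o.oo
..o.oo
o.o.o.
.oooo.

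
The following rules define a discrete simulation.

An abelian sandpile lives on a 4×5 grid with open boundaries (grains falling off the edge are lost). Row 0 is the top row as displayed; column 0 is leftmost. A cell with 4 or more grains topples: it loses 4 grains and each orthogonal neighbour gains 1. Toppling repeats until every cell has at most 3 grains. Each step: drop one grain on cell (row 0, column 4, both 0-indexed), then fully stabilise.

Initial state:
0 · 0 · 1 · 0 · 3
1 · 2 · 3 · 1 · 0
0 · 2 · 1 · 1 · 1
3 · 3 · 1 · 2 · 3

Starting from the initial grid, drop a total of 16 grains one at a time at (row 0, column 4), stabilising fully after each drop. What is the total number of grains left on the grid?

t=0: 0 · 0 · 1 · 0 · 3
1 · 2 · 3 · 1 · 0
0 · 2 · 1 · 1 · 1
3 · 3 · 1 · 2 · 3
t=1: 0 · 0 · 1 · 1 · 0
1 · 2 · 3 · 1 · 1
0 · 2 · 1 · 1 · 1
3 · 3 · 1 · 2 · 3
t=2: 0 · 0 · 1 · 1 · 1
1 · 2 · 3 · 1 · 1
0 · 2 · 1 · 1 · 1
3 · 3 · 1 · 2 · 3
t=3: 0 · 0 · 1 · 1 · 2
1 · 2 · 3 · 1 · 1
0 · 2 · 1 · 1 · 1
3 · 3 · 1 · 2 · 3
t=4: 0 · 0 · 1 · 1 · 3
1 · 2 · 3 · 1 · 1
0 · 2 · 1 · 1 · 1
3 · 3 · 1 · 2 · 3
t=5: 0 · 0 · 1 · 2 · 0
1 · 2 · 3 · 1 · 2
0 · 2 · 1 · 1 · 1
3 · 3 · 1 · 2 · 3
t=6: 0 · 0 · 1 · 2 · 1
1 · 2 · 3 · 1 · 2
0 · 2 · 1 · 1 · 1
3 · 3 · 1 · 2 · 3
t=7: 0 · 0 · 1 · 2 · 2
1 · 2 · 3 · 1 · 2
0 · 2 · 1 · 1 · 1
3 · 3 · 1 · 2 · 3
t=8: 0 · 0 · 1 · 2 · 3
1 · 2 · 3 · 1 · 2
0 · 2 · 1 · 1 · 1
3 · 3 · 1 · 2 · 3
t=9: 0 · 0 · 1 · 3 · 0
1 · 2 · 3 · 1 · 3
0 · 2 · 1 · 1 · 1
3 · 3 · 1 · 2 · 3
t=10: 0 · 0 · 1 · 3 · 1
1 · 2 · 3 · 1 · 3
0 · 2 · 1 · 1 · 1
3 · 3 · 1 · 2 · 3
t=11: 0 · 0 · 1 · 3 · 2
1 · 2 · 3 · 1 · 3
0 · 2 · 1 · 1 · 1
3 · 3 · 1 · 2 · 3
t=12: 0 · 0 · 1 · 3 · 3
1 · 2 · 3 · 1 · 3
0 · 2 · 1 · 1 · 1
3 · 3 · 1 · 2 · 3
t=13: 0 · 0 · 2 · 0 · 2
1 · 2 · 3 · 3 · 0
0 · 2 · 1 · 1 · 2
3 · 3 · 1 · 2 · 3
t=14: 0 · 0 · 2 · 0 · 3
1 · 2 · 3 · 3 · 0
0 · 2 · 1 · 1 · 2
3 · 3 · 1 · 2 · 3
t=15: 0 · 0 · 2 · 1 · 0
1 · 2 · 3 · 3 · 1
0 · 2 · 1 · 1 · 2
3 · 3 · 1 · 2 · 3
t=16: 0 · 0 · 2 · 1 · 1
1 · 2 · 3 · 3 · 1
0 · 2 · 1 · 1 · 2
3 · 3 · 1 · 2 · 3

32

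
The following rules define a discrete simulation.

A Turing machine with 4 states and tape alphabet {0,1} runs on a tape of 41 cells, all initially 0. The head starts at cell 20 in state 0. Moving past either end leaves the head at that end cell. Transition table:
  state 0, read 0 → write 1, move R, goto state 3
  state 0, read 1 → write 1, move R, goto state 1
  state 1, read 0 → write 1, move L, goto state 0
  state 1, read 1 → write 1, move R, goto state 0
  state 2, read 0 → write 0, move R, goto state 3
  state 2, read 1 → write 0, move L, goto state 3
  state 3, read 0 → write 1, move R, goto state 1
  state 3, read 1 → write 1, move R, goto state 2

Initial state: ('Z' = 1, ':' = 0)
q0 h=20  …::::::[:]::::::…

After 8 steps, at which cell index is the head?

gen 0: q0 h=20  …::::::[:]::::::…
gen 1: q3 h=21  …:::::Z[:]::::::…
gen 2: q1 h=22  …::::ZZ[:]::::::…
gen 3: q0 h=21  …:::::Z[Z]Z:::::…
gen 4: q1 h=22  …::::ZZ[Z]::::::…
gen 5: q0 h=23  …:::ZZZ[:]::::::…
gen 6: q3 h=24  …::ZZZZ[:]::::::…
gen 7: q1 h=25  …:ZZZZZ[:]::::::…
gen 8: q0 h=24  …::ZZZZ[Z]Z:::::…

24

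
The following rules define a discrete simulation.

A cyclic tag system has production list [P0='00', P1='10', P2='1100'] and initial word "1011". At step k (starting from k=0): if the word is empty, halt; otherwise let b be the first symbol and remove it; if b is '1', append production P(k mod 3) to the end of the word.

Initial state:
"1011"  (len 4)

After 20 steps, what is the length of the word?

6

[0] "1011"  (len 4)
[1] "01100"  (len 5)
[2] "1100"  (len 4)
[3] "1001100"  (len 7)
[4] "00110000"  (len 8)
[5] "0110000"  (len 7)
[6] "110000"  (len 6)
[7] "1000000"  (len 7)
[8] "00000010"  (len 8)
[9] "0000010"  (len 7)
[10] "000010"  (len 6)
[11] "00010"  (len 5)
[12] "0010"  (len 4)
[13] "010"  (len 3)
[14] "10"  (len 2)
[15] "01100"  (len 5)
[16] "1100"  (len 4)
[17] "10010"  (len 5)
[18] "00101100"  (len 8)
[19] "0101100"  (len 7)
[20] "101100"  (len 6)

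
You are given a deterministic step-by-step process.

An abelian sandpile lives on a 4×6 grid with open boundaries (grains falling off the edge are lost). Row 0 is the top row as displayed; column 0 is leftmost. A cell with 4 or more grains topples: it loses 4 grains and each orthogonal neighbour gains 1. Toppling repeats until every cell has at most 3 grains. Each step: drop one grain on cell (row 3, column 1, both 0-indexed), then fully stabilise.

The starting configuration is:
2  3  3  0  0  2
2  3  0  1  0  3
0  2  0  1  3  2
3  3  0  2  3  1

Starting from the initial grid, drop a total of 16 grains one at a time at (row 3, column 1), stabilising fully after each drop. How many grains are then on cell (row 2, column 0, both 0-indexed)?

1

[0] 2  3  3  0  0  2
2  3  0  1  0  3
0  2  0  1  3  2
3  3  0  2  3  1
[1] 2  3  3  0  0  2
2  3  0  1  0  3
1  3  0  1  3  2
0  1  1  2  3  1
[2] 2  3  3  0  0  2
2  3  0  1  0  3
1  3  0  1  3  2
0  2  1  2  3  1
[3] 2  3  3  0  0  2
2  3  0  1  0  3
1  3  0  1  3  2
0  3  1  2  3  1
[4] 3  1  0  1  0  2
3  1  2  1  0  3
2  1  1  1  3  2
1  1  2  2  3  1
[5] 3  1  0  1  0  2
3  1  2  1  0  3
2  1  1  1  3  2
1  2  2  2  3  1
[6] 3  1  0  1  0  2
3  1  2  1  0  3
2  1  1  1  3  2
1  3  2  2  3  1
[7] 3  1  0  1  0  2
3  1  2  1  0  3
2  2  1  1  3  2
2  0  3  2  3  1
[8] 3  1  0  1  0  2
3  1  2  1  0  3
2  2  1  1  3  2
2  1  3  2  3  1
[9] 3  1  0  1  0  2
3  1  2  1  0  3
2  2  1  1  3  2
2  2  3  2  3  1
[10] 3  1  0  1  0  2
3  1  2  1  0  3
2  2  1  1  3  2
2  3  3  2  3  1
[11] 3  1  0  1  0  2
3  1  2  1  0  3
2  3  2  1  3  2
3  1  0  3  3  1
[12] 3  1  0  1  0  2
3  1  2  1  0  3
2  3  2  1  3  2
3  2  0  3  3  1
[13] 3  1  0  1  0  2
3  1  2  1  0  3
2  3  2  1  3  2
3  3  0  3  3  1
[14] 0  2  0  1  0  2
1  3  2  1  0  3
1  1  3  1  3  2
1  2  1  3  3  1
[15] 0  2  0  1  0  2
1  3  2  1  0  3
1  1  3  1  3  2
1  3  1  3  3  1
[16] 0  2  0  1  0  2
1  3  2  1  0  3
1  2  3  1  3  2
2  0  2  3  3  1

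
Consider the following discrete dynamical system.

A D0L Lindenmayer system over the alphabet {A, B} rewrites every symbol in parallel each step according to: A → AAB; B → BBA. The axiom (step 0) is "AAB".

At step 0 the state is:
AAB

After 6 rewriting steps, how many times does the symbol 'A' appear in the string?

1094

0) AAB
1) AABAABBBA
2) AABAABBBAAABAABBBABBABBAAAB
3) AABAABBBAAABAABBBABBABBAAABAABAABBBAAABAABBBABBABBAAABBBABBAAABBBABBAAABAABAABBBA
4) AABAABBBAAABAABBBABBABBAAABAABAABBBAAABAABBBABBABBAAABBBAB…BBBABBABBAAABBBABBAAABAABAABBBAAABAABBBAAABAABBBABBABBAAAB  (len 243)
5) AABAABBBAAABAABBBABBABBAAABAABAABBBAAABAABBBABBABBAAABBBAB…AAABAABAABBBAAABAABBBABBABBAAABBBABBAAABBBABBAAABAABAABBBA  (len 729)
6) AABAABBBAAABAABBBABBABBAAABAABAABBBAAABAABBBABBABBAAABBBAB…BBBABBABBAAABBBABBAAABAABAABBBAAABAABBBAAABAABBBABBABBAAAB  (len 2187)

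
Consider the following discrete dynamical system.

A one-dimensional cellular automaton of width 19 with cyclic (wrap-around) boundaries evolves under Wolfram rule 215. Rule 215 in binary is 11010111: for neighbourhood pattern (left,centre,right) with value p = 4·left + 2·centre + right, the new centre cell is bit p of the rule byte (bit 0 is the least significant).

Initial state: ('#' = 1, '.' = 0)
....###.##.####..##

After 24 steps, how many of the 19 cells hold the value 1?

step 0: ....###.##.####..##
step 1: ####.##..#..#####.#
step 2: ####..######.####..
step 3: .#####.#####..#####
step 4: ..####..######.####
step 5: ##.#####.#####..###
step 6: ##..####..######.##
step 7: ####.#####.#####..#
step 8: ####..####..######.
step 9: .#####.#####.#####.
step 10: #.####..####..#####
step 11: #..#####.#####.####
step 12: ###.####..####..###
step 13: ###..#####.#####.##
step 14: #####.####..####..#
step 15: #####..#####.#####.
step 16: .######.####..####.
step 17: #.#####..#####.####
step 18: #..######.####..###
step 19: ###.#####..#####.##
step 20: ###..######.####..#
step 21: #####.#####..#####.
step 22: .####..######.####.
step 23: #.#####.#####..####
step 24: #..####..######.###

14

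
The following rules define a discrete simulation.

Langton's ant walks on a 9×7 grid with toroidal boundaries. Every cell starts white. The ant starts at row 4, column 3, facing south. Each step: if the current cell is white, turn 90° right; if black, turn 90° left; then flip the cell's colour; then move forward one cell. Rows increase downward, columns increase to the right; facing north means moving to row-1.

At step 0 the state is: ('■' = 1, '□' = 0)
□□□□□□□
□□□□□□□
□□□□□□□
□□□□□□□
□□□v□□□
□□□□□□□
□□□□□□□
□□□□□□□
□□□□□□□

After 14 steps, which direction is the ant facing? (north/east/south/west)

k=0  □□□□□□□
□□□□□□□
□□□□□□□
□□□□□□□
□□□v□□□
□□□□□□□
□□□□□□□
□□□□□□□
□□□□□□□
k=1  □□□□□□□
□□□□□□□
□□□□□□□
□□□□□□□
□□<■□□□
□□□□□□□
□□□□□□□
□□□□□□□
□□□□□□□
k=2  □□□□□□□
□□□□□□□
□□□□□□□
□□^□□□□
□□■■□□□
□□□□□□□
□□□□□□□
□□□□□□□
□□□□□□□
k=3  □□□□□□□
□□□□□□□
□□□□□□□
□□■>□□□
□□■■□□□
□□□□□□□
□□□□□□□
□□□□□□□
□□□□□□□
k=4  □□□□□□□
□□□□□□□
□□□□□□□
□□■■□□□
□□■v□□□
□□□□□□□
□□□□□□□
□□□□□□□
□□□□□□□
k=5  □□□□□□□
□□□□□□□
□□□□□□□
□□■■□□□
□□■□>□□
□□□□□□□
□□□□□□□
□□□□□□□
□□□□□□□
k=6  □□□□□□□
□□□□□□□
□□□□□□□
□□■■□□□
□□■□■□□
□□□□v□□
□□□□□□□
□□□□□□□
□□□□□□□
k=7  □□□□□□□
□□□□□□□
□□□□□□□
□□■■□□□
□□■□■□□
□□□<■□□
□□□□□□□
□□□□□□□
□□□□□□□
k=8  □□□□□□□
□□□□□□□
□□□□□□□
□□■■□□□
□□■^■□□
□□□■■□□
□□□□□□□
□□□□□□□
□□□□□□□
k=9  □□□□□□□
□□□□□□□
□□□□□□□
□□■■□□□
□□■■>□□
□□□■■□□
□□□□□□□
□□□□□□□
□□□□□□□
k=10  □□□□□□□
□□□□□□□
□□□□□□□
□□■■^□□
□□■■□□□
□□□■■□□
□□□□□□□
□□□□□□□
□□□□□□□
k=11  □□□□□□□
□□□□□□□
□□□□□□□
□□■■■>□
□□■■□□□
□□□■■□□
□□□□□□□
□□□□□□□
□□□□□□□
k=12  □□□□□□□
□□□□□□□
□□□□□□□
□□■■■■□
□□■■□v□
□□□■■□□
□□□□□□□
□□□□□□□
□□□□□□□
k=13  □□□□□□□
□□□□□□□
□□□□□□□
□□■■■■□
□□■■<■□
□□□■■□□
□□□□□□□
□□□□□□□
□□□□□□□
k=14  □□□□□□□
□□□□□□□
□□□□□□□
□□■■^■□
□□■■■■□
□□□■■□□
□□□□□□□
□□□□□□□
□□□□□□□

north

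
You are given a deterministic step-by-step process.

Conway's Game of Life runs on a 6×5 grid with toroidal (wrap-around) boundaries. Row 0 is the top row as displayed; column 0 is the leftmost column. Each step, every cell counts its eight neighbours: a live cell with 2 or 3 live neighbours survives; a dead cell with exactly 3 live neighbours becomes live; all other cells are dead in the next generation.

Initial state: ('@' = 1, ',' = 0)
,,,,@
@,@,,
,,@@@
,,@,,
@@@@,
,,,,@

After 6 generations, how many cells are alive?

0) ,,,,@
@,@,,
,,@@@
,,@,,
@@@@,
,,,,@
1) @,,@@
@@@,,
,,@,@
@,,,,
@@@@@
,@@,@
2) ,,,,,
,,@,,
,,@@@
,,,,,
,,,,,
,,,,,
3) ,,,,,
,,@,,
,,@@,
,,,@,
,,,,,
,,,,,
4) ,,,,,
,,@@,
,,@@,
,,@@,
,,,,,
,,,,,
5) ,,,,,
,,@@,
,@,,@
,,@@,
,,,,,
,,,,,
6) ,,,,,
,,@@,
,@,,@
,,@@,
,,,,,
,,,,,

6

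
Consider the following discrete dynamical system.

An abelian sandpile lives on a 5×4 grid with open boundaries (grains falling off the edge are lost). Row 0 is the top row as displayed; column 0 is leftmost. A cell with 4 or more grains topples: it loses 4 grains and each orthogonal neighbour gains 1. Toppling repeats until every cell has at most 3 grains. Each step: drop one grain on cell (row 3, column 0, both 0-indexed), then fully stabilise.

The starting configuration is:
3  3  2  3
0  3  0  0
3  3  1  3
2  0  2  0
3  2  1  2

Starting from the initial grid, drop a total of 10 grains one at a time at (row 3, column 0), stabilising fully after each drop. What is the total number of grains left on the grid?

36

0) 3  3  2  3
0  3  0  0
3  3  1  3
2  0  2  0
3  2  1  2
1) 3  3  2  3
0  3  0  0
3  3  1  3
3  0  2  0
3  2  1  2
2) 0  1  3  3
3  1  1  0
1  1  2  3
2  2  2  0
0  3  1  2
3) 0  1  3  3
3  1  1  0
1  1  2  3
3  2  2  0
0  3  1  2
4) 0  1  3  3
3  1  1  0
2  1  2  3
0  3  2  0
1  3  1  2
5) 0  1  3  3
3  1  1  0
2  1  2  3
1  3  2  0
1  3  1  2
6) 0  1  3  3
3  1  1  0
2  1  2  3
2  3  2  0
1  3  1  2
7) 0  1  3  3
3  1  1  0
2  1  2  3
3  3  2  0
1  3  1  2
8) 0  1  3  3
3  1  1  0
3  2  2  3
1  1  3  0
3  0  2  2
9) 0  1  3  3
3  1  1  0
3  2  2  3
2  1  3  0
3  0  2  2
10) 0  1  3  3
3  1  1  0
3  2  2  3
3  1  3  0
3  0  2  2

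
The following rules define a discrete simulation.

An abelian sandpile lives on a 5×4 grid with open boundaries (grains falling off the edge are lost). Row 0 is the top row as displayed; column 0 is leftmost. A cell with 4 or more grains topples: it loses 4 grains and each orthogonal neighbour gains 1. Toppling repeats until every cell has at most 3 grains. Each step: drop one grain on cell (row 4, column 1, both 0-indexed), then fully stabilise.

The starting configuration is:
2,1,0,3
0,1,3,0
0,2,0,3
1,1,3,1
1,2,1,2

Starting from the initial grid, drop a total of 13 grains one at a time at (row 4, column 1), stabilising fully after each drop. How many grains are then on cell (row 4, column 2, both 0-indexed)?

2

0) 2,1,0,3
0,1,3,0
0,2,0,3
1,1,3,1
1,2,1,2
1) 2,1,0,3
0,1,3,0
0,2,0,3
1,1,3,1
1,3,1,2
2) 2,1,0,3
0,1,3,0
0,2,0,3
1,2,3,1
2,0,2,2
3) 2,1,0,3
0,1,3,0
0,2,0,3
1,2,3,1
2,1,2,2
4) 2,1,0,3
0,1,3,0
0,2,0,3
1,2,3,1
2,2,2,2
5) 2,1,0,3
0,1,3,0
0,2,0,3
1,2,3,1
2,3,2,2
6) 2,1,0,3
0,1,3,0
0,2,0,3
1,3,3,1
3,0,3,2
7) 2,1,0,3
0,1,3,0
0,2,0,3
1,3,3,1
3,1,3,2
8) 2,1,0,3
0,1,3,0
0,2,0,3
1,3,3,1
3,2,3,2
9) 2,1,0,3
0,1,3,0
0,2,0,3
1,3,3,1
3,3,3,2
10) 2,1,0,3
0,1,3,0
0,3,1,3
3,1,1,2
0,3,1,3
11) 2,1,0,3
0,1,3,0
0,3,1,3
3,2,1,2
1,0,2,3
12) 2,1,0,3
0,1,3,0
0,3,1,3
3,2,1,2
1,1,2,3
13) 2,1,0,3
0,1,3,0
0,3,1,3
3,2,1,2
1,2,2,3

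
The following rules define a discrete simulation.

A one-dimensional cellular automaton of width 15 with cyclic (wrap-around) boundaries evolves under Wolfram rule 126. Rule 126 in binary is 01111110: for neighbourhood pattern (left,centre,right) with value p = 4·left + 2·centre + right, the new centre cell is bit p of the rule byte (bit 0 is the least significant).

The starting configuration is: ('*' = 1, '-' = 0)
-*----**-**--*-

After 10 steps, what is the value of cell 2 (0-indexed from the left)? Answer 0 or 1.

0

gen 0: -*----**-**--*-
gen 1: ***--**********
gen 2: --****---------
gen 3: -**--**--------
gen 4: ********-------
gen 5: *------**-----*
gen 6: **----****---**
gen 7: -**--**--**-**-
gen 8: ***************
gen 9: ---------------
gen 10: ---------------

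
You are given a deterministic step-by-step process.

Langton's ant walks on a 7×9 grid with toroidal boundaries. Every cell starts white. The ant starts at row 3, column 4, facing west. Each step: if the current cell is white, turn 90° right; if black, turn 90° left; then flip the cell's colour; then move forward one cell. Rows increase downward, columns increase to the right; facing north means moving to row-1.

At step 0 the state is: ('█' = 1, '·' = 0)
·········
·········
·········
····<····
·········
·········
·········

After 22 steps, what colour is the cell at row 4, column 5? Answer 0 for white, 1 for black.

1

t=0: ·········
·········
·········
····<····
·········
·········
·········
t=1: ·········
·········
····^····
····█····
·········
·········
·········
t=2: ·········
·········
····█>···
····█····
·········
·········
·········
t=3: ·········
·········
····██···
····█v···
·········
·········
·········
t=4: ·········
·········
····██···
····<█···
·········
·········
·········
t=5: ·········
·········
····██···
·····█···
····v····
·········
·········
t=6: ·········
·········
····██···
·····█···
···<█····
·········
·········
t=7: ·········
·········
····██···
···^·█···
···██····
·········
·········
t=8: ·········
·········
····██···
···█>█···
···██····
·········
·········
t=9: ·········
·········
····██···
···███···
···█v····
·········
·········
t=10: ·········
·········
····██···
···███···
···█·>···
·········
·········
t=11: ·········
·········
····██···
···███···
···█·█···
·····v···
·········
t=12: ·········
·········
····██···
···███···
···█·█···
····<█···
·········
t=13: ·········
·········
····██···
···███···
···█^█···
····██···
·········
t=14: ·········
·········
····██···
···███···
···██>···
····██···
·········
t=15: ·········
·········
····██···
···██^···
···██····
····██···
·········
t=16: ·········
·········
····██···
···█<····
···██····
····██···
·········
t=17: ·········
·········
····██···
···█·····
···█v····
····██···
·········
t=18: ·········
·········
····██···
···█·····
···█·>···
····██···
·········
t=19: ·········
·········
····██···
···█·····
···█·█···
····█v···
·········
t=20: ·········
·········
····██···
···█·····
···█·█···
····█·>··
·········
t=21: ·········
·········
····██···
···█·····
···█·█···
····█·█··
······v··
t=22: ·········
·········
····██···
···█·····
···█·█···
····█·█··
·····<█··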